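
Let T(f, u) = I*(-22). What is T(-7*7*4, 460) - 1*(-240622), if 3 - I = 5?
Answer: 240666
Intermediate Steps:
I = -2 (I = 3 - 1*5 = 3 - 5 = -2)
T(f, u) = 44 (T(f, u) = -2*(-22) = 44)
T(-7*7*4, 460) - 1*(-240622) = 44 - 1*(-240622) = 44 + 240622 = 240666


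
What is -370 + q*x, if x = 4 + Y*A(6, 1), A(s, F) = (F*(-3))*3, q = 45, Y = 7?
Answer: -3025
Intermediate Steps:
A(s, F) = -9*F (A(s, F) = -3*F*3 = -9*F)
x = -59 (x = 4 + 7*(-9*1) = 4 + 7*(-9) = 4 - 63 = -59)
-370 + q*x = -370 + 45*(-59) = -370 - 2655 = -3025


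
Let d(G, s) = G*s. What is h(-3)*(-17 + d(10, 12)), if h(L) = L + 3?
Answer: 0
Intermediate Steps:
h(L) = 3 + L
h(-3)*(-17 + d(10, 12)) = (3 - 3)*(-17 + 10*12) = 0*(-17 + 120) = 0*103 = 0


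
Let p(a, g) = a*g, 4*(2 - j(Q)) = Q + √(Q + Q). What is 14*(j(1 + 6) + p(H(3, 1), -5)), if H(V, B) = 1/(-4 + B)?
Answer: 161/6 - 7*√14/2 ≈ 13.738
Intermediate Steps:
j(Q) = 2 - Q/4 - √2*√Q/4 (j(Q) = 2 - (Q + √(Q + Q))/4 = 2 - (Q + √(2*Q))/4 = 2 - (Q + √2*√Q)/4 = 2 + (-Q/4 - √2*√Q/4) = 2 - Q/4 - √2*√Q/4)
14*(j(1 + 6) + p(H(3, 1), -5)) = 14*((2 - (1 + 6)/4 - √2*√(1 + 6)/4) - 5/(-4 + 1)) = 14*((2 - ¼*7 - √2*√7/4) - 5/(-3)) = 14*((2 - 7/4 - √14/4) - ⅓*(-5)) = 14*((¼ - √14/4) + 5/3) = 14*(23/12 - √14/4) = 161/6 - 7*√14/2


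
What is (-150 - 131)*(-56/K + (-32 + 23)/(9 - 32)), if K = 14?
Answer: 23323/23 ≈ 1014.0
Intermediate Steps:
(-150 - 131)*(-56/K + (-32 + 23)/(9 - 32)) = (-150 - 131)*(-56/14 + (-32 + 23)/(9 - 32)) = -281*(-56*1/14 - 9/(-23)) = -281*(-4 - 9*(-1/23)) = -281*(-4 + 9/23) = -281*(-83/23) = 23323/23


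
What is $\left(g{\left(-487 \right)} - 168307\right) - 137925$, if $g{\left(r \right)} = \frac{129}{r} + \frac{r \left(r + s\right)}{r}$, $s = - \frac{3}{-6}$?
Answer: $- \frac{298744077}{974} \approx -3.0672 \cdot 10^{5}$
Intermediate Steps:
$s = \frac{1}{2}$ ($s = \left(-3\right) \left(- \frac{1}{6}\right) = \frac{1}{2} \approx 0.5$)
$g{\left(r \right)} = \frac{1}{2} + r + \frac{129}{r}$ ($g{\left(r \right)} = \frac{129}{r} + \frac{r \left(r + \frac{1}{2}\right)}{r} = \frac{129}{r} + \frac{r \left(\frac{1}{2} + r\right)}{r} = \frac{129}{r} + \left(\frac{1}{2} + r\right) = \frac{1}{2} + r + \frac{129}{r}$)
$\left(g{\left(-487 \right)} - 168307\right) - 137925 = \left(\left(\frac{1}{2} - 487 + \frac{129}{-487}\right) - 168307\right) - 137925 = \left(\left(\frac{1}{2} - 487 + 129 \left(- \frac{1}{487}\right)\right) - 168307\right) - 137925 = \left(\left(\frac{1}{2} - 487 - \frac{129}{487}\right) - 168307\right) - 137925 = \left(- \frac{474109}{974} - 168307\right) - 137925 = - \frac{164405127}{974} - 137925 = - \frac{298744077}{974}$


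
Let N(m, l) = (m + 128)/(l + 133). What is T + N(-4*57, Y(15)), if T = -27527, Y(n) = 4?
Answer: -3771299/137 ≈ -27528.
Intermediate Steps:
N(m, l) = (128 + m)/(133 + l)
T + N(-4*57, Y(15)) = -27527 + (128 - 4*57)/(133 + 4) = -27527 + (128 - 228)/137 = -27527 + (1/137)*(-100) = -27527 - 100/137 = -3771299/137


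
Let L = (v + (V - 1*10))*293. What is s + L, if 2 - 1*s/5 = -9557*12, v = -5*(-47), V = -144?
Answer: 597163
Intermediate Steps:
v = 235
L = 23733 (L = (235 + (-144 - 1*10))*293 = (235 + (-144 - 10))*293 = (235 - 154)*293 = 81*293 = 23733)
s = 573430 (s = 10 - (-47785)*12 = 10 - 5*(-114684) = 10 + 573420 = 573430)
s + L = 573430 + 23733 = 597163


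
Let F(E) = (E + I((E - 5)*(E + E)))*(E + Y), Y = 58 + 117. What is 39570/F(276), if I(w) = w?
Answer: 6595/11265078 ≈ 0.00058544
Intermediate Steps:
Y = 175
F(E) = (175 + E)*(E + 2*E*(-5 + E)) (F(E) = (E + (E - 5)*(E + E))*(E + 175) = (E + (-5 + E)*(2*E))*(175 + E) = (E + 2*E*(-5 + E))*(175 + E) = (175 + E)*(E + 2*E*(-5 + E)))
39570/F(276) = 39570/((276*(-1575 + 2*276² + 341*276))) = 39570/((276*(-1575 + 2*76176 + 94116))) = 39570/((276*(-1575 + 152352 + 94116))) = 39570/((276*244893)) = 39570/67590468 = 39570*(1/67590468) = 6595/11265078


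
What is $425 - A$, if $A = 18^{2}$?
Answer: $101$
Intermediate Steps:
$A = 324$
$425 - A = 425 - 324 = 101$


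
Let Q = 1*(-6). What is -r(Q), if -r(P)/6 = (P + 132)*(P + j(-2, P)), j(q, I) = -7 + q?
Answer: -11340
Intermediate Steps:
Q = -6
r(P) = -6*(-9 + P)*(132 + P) (r(P) = -6*(P + 132)*(P + (-7 - 2)) = -6*(132 + P)*(P - 9) = -6*(132 + P)*(-9 + P) = -6*(-9 + P)*(132 + P))
-r(Q) = -(7128 - 738*(-6) - 6*(-6)²) = -(7128 + 4428 - 6*36) = -(7128 + 4428 - 216) = -1*11340 = -11340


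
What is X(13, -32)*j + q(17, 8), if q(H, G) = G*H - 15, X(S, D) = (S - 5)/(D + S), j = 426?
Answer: -1109/19 ≈ -58.368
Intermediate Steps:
X(S, D) = (-5 + S)/(D + S)
q(H, G) = -15 + G*H
X(13, -32)*j + q(17, 8) = ((-5 + 13)/(-32 + 13))*426 + (-15 + 8*17) = (8/(-19))*426 + (-15 + 136) = -1/19*8*426 + 121 = -8/19*426 + 121 = -3408/19 + 121 = -1109/19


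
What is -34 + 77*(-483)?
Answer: -37225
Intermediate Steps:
-34 + 77*(-483) = -34 - 37191 = -37225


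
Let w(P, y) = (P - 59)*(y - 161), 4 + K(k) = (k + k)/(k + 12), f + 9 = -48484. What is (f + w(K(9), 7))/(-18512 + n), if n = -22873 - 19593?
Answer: 38923/60978 ≈ 0.63831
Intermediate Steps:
f = -48493 (f = -9 - 48484 = -48493)
K(k) = -4 + 2*k/(12 + k) (K(k) = -4 + (k + k)/(k + 12) = -4 + (2*k)/(12 + k) = -4 + 2*k/(12 + k))
w(P, y) = (-161 + y)*(-59 + P) (w(P, y) = (-59 + P)*(-161 + y) = (-161 + y)*(-59 + P))
n = -42466
(f + w(K(9), 7))/(-18512 + n) = (-48493 + (9499 - 322*(-24 - 1*9)/(12 + 9) - 59*7 + (2*(-24 - 1*9)/(12 + 9))*7))/(-18512 - 42466) = (-48493 + (9499 - 322*(-24 - 9)/21 - 413 + (2*(-24 - 9)/21)*7))/(-60978) = (-48493 + (9499 - 322*(-33)/21 - 413 + (2*(1/21)*(-33))*7))*(-1/60978) = (-48493 + (9499 - 161*(-22/7) - 413 - 22/7*7))*(-1/60978) = (-48493 + (9499 + 506 - 413 - 22))*(-1/60978) = (-48493 + 9570)*(-1/60978) = -38923*(-1/60978) = 38923/60978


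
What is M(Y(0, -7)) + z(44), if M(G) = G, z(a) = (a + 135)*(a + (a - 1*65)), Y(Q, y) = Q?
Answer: 4117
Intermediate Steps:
z(a) = (-65 + 2*a)*(135 + a) (z(a) = (135 + a)*(a + (a - 65)) = (135 + a)*(a + (-65 + a)) = (135 + a)*(-65 + 2*a) = (-65 + 2*a)*(135 + a))
M(Y(0, -7)) + z(44) = 0 + (-8775 + 2*44**2 + 205*44) = 0 + (-8775 + 2*1936 + 9020) = 0 + (-8775 + 3872 + 9020) = 0 + 4117 = 4117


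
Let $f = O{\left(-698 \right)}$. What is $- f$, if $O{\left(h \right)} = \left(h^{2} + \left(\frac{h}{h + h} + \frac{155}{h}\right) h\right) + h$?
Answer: $-486312$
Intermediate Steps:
$O{\left(h \right)} = h + h^{2} + h \left(\frac{1}{2} + \frac{155}{h}\right)$ ($O{\left(h \right)} = \left(h^{2} + \left(\frac{h}{2 h} + \frac{155}{h}\right) h\right) + h = \left(h^{2} + \left(h \frac{1}{2 h} + \frac{155}{h}\right) h\right) + h = \left(h^{2} + \left(\frac{1}{2} + \frac{155}{h}\right) h\right) + h = \left(h^{2} + h \left(\frac{1}{2} + \frac{155}{h}\right)\right) + h = h + h^{2} + h \left(\frac{1}{2} + \frac{155}{h}\right)$)
$f = 486312$ ($f = 155 + \left(-698\right)^{2} + \frac{3}{2} \left(-698\right) = 155 + 487204 - 1047 = 486312$)
$- f = \left(-1\right) 486312 = -486312$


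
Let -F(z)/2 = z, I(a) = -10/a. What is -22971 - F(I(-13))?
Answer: -298603/13 ≈ -22969.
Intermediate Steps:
F(z) = -2*z
-22971 - F(I(-13)) = -22971 - (-2)*(-10/(-13)) = -22971 - (-2)*(-10*(-1/13)) = -22971 - (-2)*10/13 = -22971 - 1*(-20/13) = -22971 + 20/13 = -298603/13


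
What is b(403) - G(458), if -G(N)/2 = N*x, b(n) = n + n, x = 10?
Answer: 9966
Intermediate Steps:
b(n) = 2*n
G(N) = -20*N (G(N) = -2*N*10 = -20*N)
b(403) - G(458) = 2*403 - (-20)*458 = 806 - 1*(-9160) = 806 + 9160 = 9966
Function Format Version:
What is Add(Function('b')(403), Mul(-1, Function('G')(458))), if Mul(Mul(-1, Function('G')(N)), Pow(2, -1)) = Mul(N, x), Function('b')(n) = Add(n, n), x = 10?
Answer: 9966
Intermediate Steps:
Function('b')(n) = Mul(2, n)
Function('G')(N) = Mul(-20, N) (Function('G')(N) = Mul(-2, Mul(N, 10)) = Mul(-2, Mul(10, N)) = Mul(-20, N))
Add(Function('b')(403), Mul(-1, Function('G')(458))) = Add(Mul(2, 403), Mul(-1, Mul(-20, 458))) = Add(806, Mul(-1, -9160)) = Add(806, 9160) = 9966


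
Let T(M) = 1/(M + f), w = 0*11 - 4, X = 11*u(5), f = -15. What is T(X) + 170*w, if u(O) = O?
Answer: -27199/40 ≈ -679.97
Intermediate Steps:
X = 55 (X = 11*5 = 55)
w = -4 (w = 0 - 4 = -4)
T(M) = 1/(-15 + M) (T(M) = 1/(M - 15) = 1/(-15 + M))
T(X) + 170*w = 1/(-15 + 55) + 170*(-4) = 1/40 - 680 = -27199/40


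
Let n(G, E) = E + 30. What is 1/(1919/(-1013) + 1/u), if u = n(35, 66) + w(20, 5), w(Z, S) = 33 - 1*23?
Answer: -107378/202401 ≈ -0.53052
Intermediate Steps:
n(G, E) = 30 + E
w(Z, S) = 10 (w(Z, S) = 33 - 23 = 10)
u = 106 (u = (30 + 66) + 10 = 96 + 10 = 106)
1/(1919/(-1013) + 1/u) = 1/(1919/(-1013) + 1/106) = 1/(1919*(-1/1013) + 1/106) = 1/(-1919/1013 + 1/106) = 1/(-202401/107378) = -107378/202401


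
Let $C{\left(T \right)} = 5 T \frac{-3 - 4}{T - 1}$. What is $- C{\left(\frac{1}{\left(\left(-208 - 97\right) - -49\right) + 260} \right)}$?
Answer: $- \frac{35}{3} \approx -11.667$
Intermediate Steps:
$C{\left(T \right)} = - \frac{35 T}{-1 + T}$ ($C{\left(T \right)} = 5 T \left(- \frac{7}{-1 + T}\right) = - \frac{35 T}{-1 + T}$)
$- C{\left(\frac{1}{\left(\left(-208 - 97\right) - -49\right) + 260} \right)} = - \frac{-35}{\left(\left(\left(-208 - 97\right) - -49\right) + 260\right) \left(-1 + \frac{1}{\left(\left(-208 - 97\right) - -49\right) + 260}\right)} = - \frac{-35}{\left(\left(\left(-208 - 97\right) + 49\right) + 260\right) \left(-1 + \frac{1}{\left(\left(-208 - 97\right) + 49\right) + 260}\right)} = - \frac{-35}{\left(\left(-305 + 49\right) + 260\right) \left(-1 + \frac{1}{\left(-305 + 49\right) + 260}\right)} = - \frac{-35}{\left(-256 + 260\right) \left(-1 + \frac{1}{-256 + 260}\right)} = - \frac{-35}{4 \left(-1 + \frac{1}{4}\right)} = - \frac{-35}{4 \left(- \frac{3}{4}\right)} = - \frac{\left(-35\right) \left(-4\right)}{4 \cdot 3} = \left(-1\right) \frac{35}{3} = - \frac{35}{3}$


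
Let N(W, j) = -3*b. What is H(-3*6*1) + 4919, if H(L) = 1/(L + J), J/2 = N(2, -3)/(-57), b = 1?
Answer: 1672441/340 ≈ 4918.9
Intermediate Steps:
N(W, j) = -3 (N(W, j) = -3*1 = -3)
J = 2/19 (J = 2*(-3/(-57)) = 2*(-3*(-1/57)) = 2*(1/19) = 2/19 ≈ 0.10526)
H(L) = 1/(2/19 + L) (H(L) = 1/(L + 2/19) = 1/(2/19 + L))
H(-3*6*1) + 4919 = 19/(2 + 19*(-3*6*1)) + 4919 = 19/(2 + 19*(-18*1)) + 4919 = 19/(2 + 19*(-18)) + 4919 = 19/(2 - 342) + 4919 = 19/(-340) + 4919 = 19*(-1/340) + 4919 = -19/340 + 4919 = 1672441/340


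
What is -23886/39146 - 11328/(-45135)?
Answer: -1792793/4991115 ≈ -0.35920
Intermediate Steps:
-23886/39146 - 11328/(-45135) = -23886*1/39146 - 11328*(-1/45135) = -11943/19573 + 64/255 = -1792793/4991115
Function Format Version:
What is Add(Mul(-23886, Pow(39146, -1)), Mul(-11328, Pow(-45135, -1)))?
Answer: Rational(-1792793, 4991115) ≈ -0.35920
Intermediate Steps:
Add(Mul(-23886, Pow(39146, -1)), Mul(-11328, Pow(-45135, -1))) = Add(Mul(-23886, Rational(1, 39146)), Mul(-11328, Rational(-1, 45135))) = Add(Rational(-11943, 19573), Rational(64, 255)) = Rational(-1792793, 4991115)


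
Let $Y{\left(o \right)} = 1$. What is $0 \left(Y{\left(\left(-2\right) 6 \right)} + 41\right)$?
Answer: $0$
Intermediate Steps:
$0 \left(Y{\left(\left(-2\right) 6 \right)} + 41\right) = 0 \left(1 + 41\right) = 0 \cdot 42 = 0$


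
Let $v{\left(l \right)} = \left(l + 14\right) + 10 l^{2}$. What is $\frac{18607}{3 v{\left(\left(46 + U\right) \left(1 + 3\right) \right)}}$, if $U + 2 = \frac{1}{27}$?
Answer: $\frac{4521501}{226333978} \approx 0.019977$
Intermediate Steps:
$U = - \frac{53}{27}$ ($U = -2 + \frac{1}{27} = - \frac{53}{27} \approx -1.963$)
$v{\left(l \right)} = 14 + l + 10 l^{2}$ ($v{\left(l \right)} = \left(14 + l\right) + 10 l^{2} = 14 + l + 10 l^{2}$)
$\frac{18607}{3 v{\left(\left(46 + U\right) \left(1 + 3\right) \right)}} = \frac{18607}{3 \left(14 + \left(46 - \frac{53}{27}\right) \left(1 + 3\right) + 10 \left(\left(46 - \frac{53}{27}\right) \left(1 + 3\right)\right)^{2}\right)} = \frac{18607}{3 \left(14 + \frac{1189}{27} \cdot 4 + 10 \left(\frac{1189}{27} \cdot 4\right)^{2}\right)} = \frac{18607}{3 \left(14 + \frac{4756}{27} + 10 \left(\frac{4756}{27}\right)^{2}\right)} = \frac{18607}{3 \left(14 + \frac{4756}{27} + 10 \cdot \frac{22619536}{729}\right)} = \frac{18607}{3 \left(14 + \frac{4756}{27} + \frac{226195360}{729}\right)} = \frac{18607}{3 \cdot \frac{226333978}{729}} = \frac{18607}{\frac{226333978}{243}} = 18607 \cdot \frac{243}{226333978} = \frac{4521501}{226333978}$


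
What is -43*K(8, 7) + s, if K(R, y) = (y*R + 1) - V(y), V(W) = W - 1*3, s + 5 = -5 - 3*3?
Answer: -2298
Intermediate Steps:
s = -19 (s = -5 + (-5 - 3*3) = -5 + (-5 - 9) = -5 - 14 = -19)
V(W) = -3 + W (V(W) = W - 3 = -3 + W)
K(R, y) = 4 - y + R*y (K(R, y) = (y*R + 1) - (-3 + y) = (R*y + 1) + (3 - y) = (1 + R*y) + (3 - y) = 4 - y + R*y)
-43*K(8, 7) + s = -43*(4 - 1*7 + 8*7) - 19 = -43*(4 - 7 + 56) - 19 = -43*53 - 19 = -2279 - 19 = -2298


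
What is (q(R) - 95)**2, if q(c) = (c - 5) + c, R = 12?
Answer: 5776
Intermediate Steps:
q(c) = -5 + 2*c (q(c) = (-5 + c) + c = -5 + 2*c)
(q(R) - 95)**2 = ((-5 + 2*12) - 95)**2 = ((-5 + 24) - 95)**2 = (19 - 95)**2 = (-76)**2 = 5776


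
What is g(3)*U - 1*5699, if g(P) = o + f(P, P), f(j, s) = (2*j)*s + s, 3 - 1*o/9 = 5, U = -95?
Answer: -5984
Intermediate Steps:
o = -18 (o = 27 - 9*5 = 27 - 45 = -18)
f(j, s) = s + 2*j*s (f(j, s) = 2*j*s + s = s + 2*j*s)
g(P) = -18 + P*(1 + 2*P)
g(3)*U - 1*5699 = (-18 + 3*(1 + 2*3))*(-95) - 1*5699 = (-18 + 3*(1 + 6))*(-95) - 5699 = (-18 + 3*7)*(-95) - 5699 = (-18 + 21)*(-95) - 5699 = 3*(-95) - 5699 = -285 - 5699 = -5984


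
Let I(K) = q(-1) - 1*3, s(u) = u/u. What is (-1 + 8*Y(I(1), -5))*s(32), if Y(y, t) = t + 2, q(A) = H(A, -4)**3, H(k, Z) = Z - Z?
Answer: -25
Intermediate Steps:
H(k, Z) = 0
q(A) = 0 (q(A) = 0**3 = 0)
s(u) = 1
I(K) = -3 (I(K) = 0 - 1*3 = 0 - 3 = -3)
Y(y, t) = 2 + t
(-1 + 8*Y(I(1), -5))*s(32) = (-1 + 8*(2 - 5))*1 = (-1 + 8*(-3))*1 = (-1 - 24)*1 = -25*1 = -25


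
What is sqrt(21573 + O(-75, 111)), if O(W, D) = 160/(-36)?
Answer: sqrt(194117)/3 ≈ 146.86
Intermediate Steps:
O(W, D) = -40/9 (O(W, D) = 160*(-1/36) = -40/9)
sqrt(21573 + O(-75, 111)) = sqrt(21573 - 40/9) = sqrt(194117/9) = sqrt(194117)/3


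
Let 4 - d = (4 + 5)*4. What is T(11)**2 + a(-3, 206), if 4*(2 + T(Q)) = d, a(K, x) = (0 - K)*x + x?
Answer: 924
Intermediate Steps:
a(K, x) = x - K*x (a(K, x) = (-K)*x + x = -K*x + x = x - K*x)
d = -32 (d = 4 - (4 + 5)*4 = 4 - 9*4 = 4 - 1*36 = 4 - 36 = -32)
T(Q) = -10 (T(Q) = -2 + (1/4)*(-32) = -2 - 8 = -10)
T(11)**2 + a(-3, 206) = (-10)**2 + 206*(1 - 1*(-3)) = 100 + 206*(1 + 3) = 100 + 206*4 = 100 + 824 = 924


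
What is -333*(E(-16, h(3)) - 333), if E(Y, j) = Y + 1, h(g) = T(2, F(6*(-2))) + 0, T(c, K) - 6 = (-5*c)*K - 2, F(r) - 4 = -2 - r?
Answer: 115884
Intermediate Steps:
F(r) = 2 - r (F(r) = 4 + (-2 - r) = 2 - r)
T(c, K) = 4 - 5*K*c (T(c, K) = 6 + ((-5*c)*K - 2) = 6 + (-5*K*c - 2) = 6 + (-2 - 5*K*c) = 4 - 5*K*c)
h(g) = -136 (h(g) = (4 - 5*(2 - 6*(-2))*2) + 0 = (4 - 5*(2 - 1*(-12))*2) + 0 = (4 - 5*(2 + 12)*2) + 0 = (4 - 5*14*2) + 0 = (4 - 140) + 0 = -136 + 0 = -136)
E(Y, j) = 1 + Y
-333*(E(-16, h(3)) - 333) = -333*((1 - 16) - 333) = -333*(-15 - 333) = -333*(-348) = 115884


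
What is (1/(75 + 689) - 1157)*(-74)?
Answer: 32706039/382 ≈ 85618.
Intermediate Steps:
(1/(75 + 689) - 1157)*(-74) = (1/764 - 1157)*(-74) = -883947/764*(-74) = 32706039/382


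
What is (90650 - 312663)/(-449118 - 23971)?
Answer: 222013/473089 ≈ 0.46928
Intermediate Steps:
(90650 - 312663)/(-449118 - 23971) = -222013/(-473089) = -222013*(-1/473089) = 222013/473089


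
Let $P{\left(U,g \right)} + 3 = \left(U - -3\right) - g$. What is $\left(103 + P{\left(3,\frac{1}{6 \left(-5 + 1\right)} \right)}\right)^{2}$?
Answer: $\frac{6477025}{576} \approx 11245.0$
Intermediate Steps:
$P{\left(U,g \right)} = U - g$ ($P{\left(U,g \right)} = -3 - \left(-3 + g - U\right) = -3 + \left(3 + U - g\right) = U - g$)
$\left(103 + P{\left(3,\frac{1}{6 \left(-5 + 1\right)} \right)}\right)^{2} = \left(103 + \left(3 - \frac{1}{6 \left(-5 + 1\right)}\right)\right)^{2} = \left(103 + \left(3 - \frac{1}{6 \left(-4\right)}\right)\right)^{2} = \left(103 + \left(3 - \frac{1}{-24}\right)\right)^{2} = \left(103 + \left(3 - - \frac{1}{24}\right)\right)^{2} = \left(103 + \left(3 + \frac{1}{24}\right)\right)^{2} = \left(103 + \frac{73}{24}\right)^{2} = \left(\frac{2545}{24}\right)^{2} = \frac{6477025}{576}$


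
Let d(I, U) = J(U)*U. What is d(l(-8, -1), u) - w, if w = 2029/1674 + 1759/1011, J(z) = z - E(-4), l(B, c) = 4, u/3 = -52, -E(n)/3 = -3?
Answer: 14519246825/564138 ≈ 25737.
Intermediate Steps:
E(n) = 9 (E(n) = -3*(-3) = 9)
u = -156 (u = 3*(-52) = -156)
J(z) = -9 + z (J(z) = z - 1*9 = z - 9 = -9 + z)
w = 1665295/564138 (w = 2029*(1/1674) + 1759*(1/1011) = 2029/1674 + 1759/1011 = 1665295/564138 ≈ 2.9519)
d(I, U) = U*(-9 + U) (d(I, U) = (-9 + U)*U = U*(-9 + U))
d(l(-8, -1), u) - w = -156*(-9 - 156) - 1*1665295/564138 = -156*(-165) - 1665295/564138 = 25740 - 1665295/564138 = 14519246825/564138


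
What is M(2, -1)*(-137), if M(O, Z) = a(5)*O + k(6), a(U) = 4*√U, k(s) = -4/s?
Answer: 274/3 - 1096*√5 ≈ -2359.4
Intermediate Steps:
M(O, Z) = -⅔ + 4*O*√5 (M(O, Z) = (4*√5)*O - 4/6 = 4*O*√5 - 4*⅙ = 4*O*√5 - ⅔ = -⅔ + 4*O*√5)
M(2, -1)*(-137) = (-⅔ + 4*2*√5)*(-137) = (-⅔ + 8*√5)*(-137) = 274/3 - 1096*√5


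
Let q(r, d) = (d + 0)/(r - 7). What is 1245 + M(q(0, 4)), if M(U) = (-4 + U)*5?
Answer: 8555/7 ≈ 1222.1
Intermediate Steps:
q(r, d) = d/(-7 + r)
M(U) = -20 + 5*U
1245 + M(q(0, 4)) = 1245 + (-20 + 5*(4/(-7 + 0))) = 1245 + (-20 + 5*(4/(-7))) = 1245 + (-20 + 5*(4*(-⅐))) = 1245 + (-20 + 5*(-4/7)) = 1245 + (-20 - 20/7) = 1245 - 160/7 = 8555/7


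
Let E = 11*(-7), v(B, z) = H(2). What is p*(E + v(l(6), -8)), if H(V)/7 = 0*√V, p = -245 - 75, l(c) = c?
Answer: 24640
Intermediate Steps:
p = -320
H(V) = 0 (H(V) = 7*(0*√V) = 7*0 = 0)
v(B, z) = 0
E = -77
p*(E + v(l(6), -8)) = -320*(-77 + 0) = -320*(-77) = 24640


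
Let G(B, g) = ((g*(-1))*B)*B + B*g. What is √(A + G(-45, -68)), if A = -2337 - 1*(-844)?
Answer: √139267 ≈ 373.19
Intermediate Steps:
A = -1493 (A = -2337 + 844 = -1493)
G(B, g) = B*g - g*B² (G(B, g) = ((-g)*B)*B + B*g = (-B*g)*B + B*g = -g*B² + B*g = B*g - g*B²)
√(A + G(-45, -68)) = √(-1493 - 45*(-68)*(1 - 1*(-45))) = √(-1493 - 45*(-68)*(1 + 45)) = √(-1493 - 45*(-68)*46) = √(-1493 + 140760) = √139267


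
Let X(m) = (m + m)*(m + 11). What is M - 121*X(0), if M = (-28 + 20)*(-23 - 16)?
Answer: 312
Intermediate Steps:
M = 312 (M = -8*(-39) = 312)
X(m) = 2*m*(11 + m) (X(m) = (2*m)*(11 + m) = 2*m*(11 + m))
M - 121*X(0) = 312 - 242*0*(11 + 0) = 312 - 242*0*11 = 312 - 121*0 = 312 + 0 = 312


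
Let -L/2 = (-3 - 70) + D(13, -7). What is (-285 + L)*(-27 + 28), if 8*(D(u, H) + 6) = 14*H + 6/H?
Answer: -716/7 ≈ -102.29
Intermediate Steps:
D(u, H) = -6 + 3/(4*H) + 7*H/4 (D(u, H) = -6 + (14*H + 6/H)/8 = -6 + (6/H + 14*H)/8 = -6 + (3/(4*H) + 7*H/4) = -6 + 3/(4*H) + 7*H/4)
L = 1279/7 (L = -2*((-3 - 70) + (1/4)*(3 - 7*(-24 + 7*(-7)))/(-7)) = -2*(-73 + (1/4)*(-1/7)*(3 - 7*(-24 - 49))) = -2*(-73 + (1/4)*(-1/7)*(3 - 7*(-73))) = -2*(-73 + (1/4)*(-1/7)*(3 + 511)) = -2*(-73 + (1/4)*(-1/7)*514) = -2*(-73 - 257/14) = -2*(-1279/14) = 1279/7 ≈ 182.71)
(-285 + L)*(-27 + 28) = (-285 + 1279/7)*(-27 + 28) = -716/7*1 = -716/7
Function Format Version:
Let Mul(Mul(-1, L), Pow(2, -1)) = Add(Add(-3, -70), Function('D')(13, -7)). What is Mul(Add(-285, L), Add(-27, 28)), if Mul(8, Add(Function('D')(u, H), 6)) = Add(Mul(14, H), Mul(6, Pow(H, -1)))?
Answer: Rational(-716, 7) ≈ -102.29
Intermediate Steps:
Function('D')(u, H) = Add(-6, Mul(Rational(3, 4), Pow(H, -1)), Mul(Rational(7, 4), H)) (Function('D')(u, H) = Add(-6, Mul(Rational(1, 8), Add(Mul(14, H), Mul(6, Pow(H, -1))))) = Add(-6, Mul(Rational(1, 8), Add(Mul(6, Pow(H, -1)), Mul(14, H)))) = Add(-6, Add(Mul(Rational(3, 4), Pow(H, -1)), Mul(Rational(7, 4), H))) = Add(-6, Mul(Rational(3, 4), Pow(H, -1)), Mul(Rational(7, 4), H)))
L = Rational(1279, 7) (L = Mul(-2, Add(Add(-3, -70), Mul(Rational(1, 4), Pow(-7, -1), Add(3, Mul(-7, Add(-24, Mul(7, -7))))))) = Mul(-2, Add(-73, Mul(Rational(1, 4), Rational(-1, 7), Add(3, Mul(-7, Add(-24, -49)))))) = Mul(-2, Add(-73, Mul(Rational(1, 4), Rational(-1, 7), Add(3, Mul(-7, -73))))) = Mul(-2, Add(-73, Mul(Rational(1, 4), Rational(-1, 7), Add(3, 511)))) = Mul(-2, Add(-73, Mul(Rational(1, 4), Rational(-1, 7), 514))) = Mul(-2, Add(-73, Rational(-257, 14))) = Mul(-2, Rational(-1279, 14)) = Rational(1279, 7) ≈ 182.71)
Mul(Add(-285, L), Add(-27, 28)) = Mul(Add(-285, Rational(1279, 7)), Add(-27, 28)) = Mul(Rational(-716, 7), 1) = Rational(-716, 7)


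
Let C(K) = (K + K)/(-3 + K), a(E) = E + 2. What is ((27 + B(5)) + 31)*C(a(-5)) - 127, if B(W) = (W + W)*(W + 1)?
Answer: -9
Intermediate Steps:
a(E) = 2 + E
B(W) = 2*W*(1 + W) (B(W) = (2*W)*(1 + W) = 2*W*(1 + W))
C(K) = 2*K/(-3 + K) (C(K) = (2*K)/(-3 + K) = 2*K/(-3 + K))
((27 + B(5)) + 31)*C(a(-5)) - 127 = ((27 + 2*5*(1 + 5)) + 31)*(2*(2 - 5)/(-3 + (2 - 5))) - 127 = ((27 + 2*5*6) + 31)*(2*(-3)/(-3 - 3)) - 127 = ((27 + 60) + 31)*(2*(-3)/(-6)) - 127 = (87 + 31)*(2*(-3)*(-⅙)) - 127 = 118*1 - 127 = 118 - 127 = -9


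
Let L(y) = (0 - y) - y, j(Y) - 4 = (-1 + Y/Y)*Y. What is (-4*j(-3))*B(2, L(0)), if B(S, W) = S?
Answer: -32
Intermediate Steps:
j(Y) = 4 (j(Y) = 4 + (-1 + Y/Y)*Y = 4 + (-1 + 1)*Y = 4 + 0*Y = 4 + 0 = 4)
L(y) = -2*y (L(y) = -y - y = -2*y)
(-4*j(-3))*B(2, L(0)) = -4*4*2 = -16*2 = -32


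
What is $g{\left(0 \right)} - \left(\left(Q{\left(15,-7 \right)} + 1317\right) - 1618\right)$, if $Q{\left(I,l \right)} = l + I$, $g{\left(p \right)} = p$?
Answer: $293$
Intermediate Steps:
$Q{\left(I,l \right)} = I + l$
$g{\left(0 \right)} - \left(\left(Q{\left(15,-7 \right)} + 1317\right) - 1618\right) = 0 - \left(\left(\left(15 - 7\right) + 1317\right) - 1618\right) = 0 - \left(\left(8 + 1317\right) - 1618\right) = 0 - \left(1325 - 1618\right) = 0 - -293 = 0 + 293 = 293$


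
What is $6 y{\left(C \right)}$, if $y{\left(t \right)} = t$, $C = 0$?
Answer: $0$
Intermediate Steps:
$6 y{\left(C \right)} = 6 \cdot 0 = 0$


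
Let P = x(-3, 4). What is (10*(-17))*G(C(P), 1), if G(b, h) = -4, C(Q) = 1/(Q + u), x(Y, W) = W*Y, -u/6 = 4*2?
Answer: 680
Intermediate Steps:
u = -48 (u = -24*2 = -6*8 = -48)
P = -12 (P = 4*(-3) = -12)
C(Q) = 1/(-48 + Q) (C(Q) = 1/(Q - 48) = 1/(-48 + Q))
(10*(-17))*G(C(P), 1) = (10*(-17))*(-4) = -170*(-4) = 680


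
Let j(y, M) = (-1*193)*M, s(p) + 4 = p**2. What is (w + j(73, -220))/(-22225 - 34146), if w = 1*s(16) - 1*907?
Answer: -41805/56371 ≈ -0.74160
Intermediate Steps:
s(p) = -4 + p**2
w = -655 (w = 1*(-4 + 16**2) - 1*907 = 1*(-4 + 256) - 907 = 1*252 - 907 = 252 - 907 = -655)
j(y, M) = -193*M
(w + j(73, -220))/(-22225 - 34146) = (-655 - 193*(-220))/(-22225 - 34146) = (-655 + 42460)/(-56371) = 41805*(-1/56371) = -41805/56371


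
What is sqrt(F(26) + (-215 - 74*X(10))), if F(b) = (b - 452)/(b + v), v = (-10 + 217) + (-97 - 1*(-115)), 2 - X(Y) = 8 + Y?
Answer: 3*sqrt(6771227)/251 ≈ 31.102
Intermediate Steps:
X(Y) = -6 - Y (X(Y) = 2 - (8 + Y) = 2 + (-8 - Y) = -6 - Y)
v = 225 (v = 207 + (-97 + 115) = 207 + 18 = 225)
F(b) = (-452 + b)/(225 + b) (F(b) = (b - 452)/(b + 225) = (-452 + b)/(225 + b))
sqrt(F(26) + (-215 - 74*X(10))) = sqrt((-452 + 26)/(225 + 26) + (-215 - 74*(-6 - 1*10))) = sqrt(-426/251 + (-215 - 74*(-6 - 10))) = sqrt((1/251)*(-426) + (-215 - 74*(-16))) = sqrt(-426/251 + (-215 + 1184)) = sqrt(-426/251 + 969) = sqrt(242793/251) = 3*sqrt(6771227)/251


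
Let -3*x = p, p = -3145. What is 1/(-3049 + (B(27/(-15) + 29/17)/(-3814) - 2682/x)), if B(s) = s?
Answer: -5997515/18301766809 ≈ -0.00032770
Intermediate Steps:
x = 3145/3 (x = -⅓*(-3145) = 3145/3 ≈ 1048.3)
1/(-3049 + (B(27/(-15) + 29/17)/(-3814) - 2682/x)) = 1/(-3049 + ((27/(-15) + 29/17)/(-3814) - 2682/3145/3)) = 1/(-3049 + ((27*(-1/15) + 29*(1/17))*(-1/3814) - 2682*3/3145)) = 1/(-3049 + ((-9/5 + 29/17)*(-1/3814) - 8046/3145)) = 1/(-3049 + (-8/85*(-1/3814) - 8046/3145)) = 1/(-3049 + (4/162095 - 8046/3145)) = 1/(-3049 - 15343574/5997515) = 1/(-18301766809/5997515) = -5997515/18301766809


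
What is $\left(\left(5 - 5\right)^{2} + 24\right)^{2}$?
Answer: $576$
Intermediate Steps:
$\left(\left(5 - 5\right)^{2} + 24\right)^{2} = \left(0^{2} + 24\right)^{2} = \left(0 + 24\right)^{2} = 24^{2} = 576$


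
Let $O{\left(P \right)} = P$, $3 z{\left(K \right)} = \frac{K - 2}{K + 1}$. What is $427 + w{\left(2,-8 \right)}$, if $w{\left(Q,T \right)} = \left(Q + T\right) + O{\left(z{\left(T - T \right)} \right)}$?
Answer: $\frac{1261}{3} \approx 420.33$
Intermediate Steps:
$z{\left(K \right)} = \frac{-2 + K}{3 \left(1 + K\right)}$ ($z{\left(K \right)} = \frac{\left(K - 2\right) \frac{1}{K + 1}}{3} = \frac{\left(-2 + K\right) \frac{1}{1 + K}}{3} = \frac{\frac{1}{1 + K} \left(-2 + K\right)}{3} = \frac{-2 + K}{3 \left(1 + K\right)}$)
$w{\left(Q,T \right)} = - \frac{2}{3} + Q + T$ ($w{\left(Q,T \right)} = \left(Q + T\right) + \frac{-2 + \left(T - T\right)}{3 \left(1 + \left(T - T\right)\right)} = \left(Q + T\right) + \frac{-2 + 0}{3 \left(1 + 0\right)} = \left(Q + T\right) + \frac{1}{3} \cdot 1^{-1} \left(-2\right) = \left(Q + T\right) + \frac{1}{3} \cdot 1 \left(-2\right) = \left(Q + T\right) - \frac{2}{3} = - \frac{2}{3} + Q + T$)
$427 + w{\left(2,-8 \right)} = 427 - \frac{20}{3} = \frac{1261}{3}$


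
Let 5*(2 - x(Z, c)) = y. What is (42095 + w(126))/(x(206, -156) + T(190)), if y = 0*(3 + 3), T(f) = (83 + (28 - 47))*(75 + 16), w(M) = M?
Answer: 42221/5826 ≈ 7.2470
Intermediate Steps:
T(f) = 5824 (T(f) = (83 - 19)*91 = 64*91 = 5824)
y = 0 (y = 0*6 = 0)
x(Z, c) = 2 (x(Z, c) = 2 - ⅕*0 = 2 + 0 = 2)
(42095 + w(126))/(x(206, -156) + T(190)) = (42095 + 126)/(2 + 5824) = 42221/5826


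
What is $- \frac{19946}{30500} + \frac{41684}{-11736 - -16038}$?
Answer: $\frac{296388577}{32802750} \approx 9.0355$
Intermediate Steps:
$- \frac{19946}{30500} + \frac{41684}{-11736 - -16038} = \left(-19946\right) \frac{1}{30500} + \frac{41684}{-11736 + 16038} = - \frac{9973}{15250} + \frac{41684}{4302} = - \frac{9973}{15250} + 41684 \cdot \frac{1}{4302} = - \frac{9973}{15250} + \frac{20842}{2151} = \frac{296388577}{32802750}$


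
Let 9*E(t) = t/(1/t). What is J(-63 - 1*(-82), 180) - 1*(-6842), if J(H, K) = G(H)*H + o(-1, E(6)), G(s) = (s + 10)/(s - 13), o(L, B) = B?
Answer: 41627/6 ≈ 6937.8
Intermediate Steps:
E(t) = t²/9 (E(t) = (t/(1/t))/9 = (t*t)/9 = t²/9)
G(s) = (10 + s)/(-13 + s)
J(H, K) = 4 + H*(10 + H)/(-13 + H) (J(H, K) = ((10 + H)/(-13 + H))*H + (⅑)*6² = H*(10 + H)/(-13 + H) + (⅑)*36 = H*(10 + H)/(-13 + H) + 4 = 4 + H*(10 + H)/(-13 + H))
J(-63 - 1*(-82), 180) - 1*(-6842) = (-52 + (-63 - 1*(-82))² + 14*(-63 - 1*(-82)))/(-13 + (-63 - 1*(-82))) - 1*(-6842) = (-52 + (-63 + 82)² + 14*(-63 + 82))/(-13 + (-63 + 82)) + 6842 = (-52 + 19² + 14*19)/(-13 + 19) + 6842 = (-52 + 361 + 266)/6 + 6842 = (⅙)*575 + 6842 = 575/6 + 6842 = 41627/6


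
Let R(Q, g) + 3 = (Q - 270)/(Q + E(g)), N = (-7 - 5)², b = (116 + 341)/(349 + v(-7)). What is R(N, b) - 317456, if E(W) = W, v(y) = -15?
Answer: -15413628911/48553 ≈ -3.1746e+5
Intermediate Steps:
b = 457/334 (b = (116 + 341)/(349 - 15) = 457/334 ≈ 1.3683)
N = 144 (N = (-12)² = 144)
R(Q, g) = -3 + (-270 + Q)/(Q + g) (R(Q, g) = -3 + (Q - 270)/(Q + g) = -3 + (-270 + Q)/(Q + g))
R(N, b) - 317456 = (-270 - 3*457/334 - 2*144)/(144 + 457/334) - 317456 = (-270 - 1371/334 - 288)/(48553/334) - 317456 = (334/48553)*(-187743/334) - 317456 = -187743/48553 - 317456 = -15413628911/48553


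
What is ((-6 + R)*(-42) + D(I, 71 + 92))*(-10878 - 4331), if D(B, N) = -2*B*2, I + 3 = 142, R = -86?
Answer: -50311372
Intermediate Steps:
I = 139 (I = -3 + 142 = 139)
D(B, N) = -4*B
((-6 + R)*(-42) + D(I, 71 + 92))*(-10878 - 4331) = ((-6 - 86)*(-42) - 4*139)*(-10878 - 4331) = (-92*(-42) - 556)*(-15209) = (3864 - 556)*(-15209) = 3308*(-15209) = -50311372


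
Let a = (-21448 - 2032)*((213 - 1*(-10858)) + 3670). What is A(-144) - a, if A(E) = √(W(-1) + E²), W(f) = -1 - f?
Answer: 346118824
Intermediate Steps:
a = -346118680 (a = -23480*((213 + 10858) + 3670) = -23480*(11071 + 3670) = -23480*14741 = -346118680)
A(E) = √(E²) (A(E) = √((-1 - 1*(-1)) + E²) = √((-1 + 1) + E²) = √(0 + E²) = √(E²))
A(-144) - a = √((-144)²) - 1*(-346118680) = √20736 + 346118680 = 144 + 346118680 = 346118824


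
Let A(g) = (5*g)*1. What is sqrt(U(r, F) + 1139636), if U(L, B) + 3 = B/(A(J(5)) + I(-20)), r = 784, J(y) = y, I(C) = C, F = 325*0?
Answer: sqrt(1139633) ≈ 1067.5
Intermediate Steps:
F = 0
A(g) = 5*g
U(L, B) = -3 + B/5 (U(L, B) = -3 + B/(5*5 - 20) = -3 + B/(25 - 20) = -3 + B/5)
sqrt(U(r, F) + 1139636) = sqrt((-3 + (1/5)*0) + 1139636) = sqrt((-3 + 0) + 1139636) = sqrt(-3 + 1139636) = sqrt(1139633)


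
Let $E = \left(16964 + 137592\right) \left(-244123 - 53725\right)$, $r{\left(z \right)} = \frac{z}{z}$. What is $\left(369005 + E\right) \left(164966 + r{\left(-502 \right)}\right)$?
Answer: $-7594062253421061$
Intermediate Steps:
$r{\left(z \right)} = 1$
$E = -46034195488$ ($E = 154556 \left(-297848\right) = -46034195488$)
$\left(369005 + E\right) \left(164966 + r{\left(-502 \right)}\right) = \left(369005 - 46034195488\right) \left(164966 + 1\right) = \left(-46033826483\right) 164967 = -7594062253421061$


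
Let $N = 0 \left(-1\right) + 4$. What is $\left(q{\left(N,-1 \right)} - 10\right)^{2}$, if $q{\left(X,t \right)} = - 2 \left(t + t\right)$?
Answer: $36$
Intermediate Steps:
$N = 4$ ($N = 0 + 4 = 4$)
$q{\left(X,t \right)} = - 4 t$ ($q{\left(X,t \right)} = - 2 \cdot 2 t = - 4 t$)
$\left(q{\left(N,-1 \right)} - 10\right)^{2} = \left(\left(-4\right) \left(-1\right) - 10\right)^{2} = \left(4 - 10\right)^{2} = \left(-6\right)^{2} = 36$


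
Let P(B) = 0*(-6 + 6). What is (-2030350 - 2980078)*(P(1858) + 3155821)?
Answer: -15812013901388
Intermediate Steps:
P(B) = 0 (P(B) = 0*0 = 0)
(-2030350 - 2980078)*(P(1858) + 3155821) = (-2030350 - 2980078)*(0 + 3155821) = -5010428*3155821 = -15812013901388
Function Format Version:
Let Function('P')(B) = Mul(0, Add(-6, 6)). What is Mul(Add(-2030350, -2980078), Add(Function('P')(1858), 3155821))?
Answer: -15812013901388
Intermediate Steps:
Function('P')(B) = 0 (Function('P')(B) = Mul(0, 0) = 0)
Mul(Add(-2030350, -2980078), Add(Function('P')(1858), 3155821)) = Mul(Add(-2030350, -2980078), Add(0, 3155821)) = Mul(-5010428, 3155821) = -15812013901388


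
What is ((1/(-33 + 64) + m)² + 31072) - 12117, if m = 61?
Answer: 21795419/961 ≈ 22680.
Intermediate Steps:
((1/(-33 + 64) + m)² + 31072) - 12117 = ((1/(-33 + 64) + 61)² + 31072) - 12117 = ((1/31 + 61)² + 31072) - 12117 = ((1892/31)² + 31072) - 12117 = (3579664/961 + 31072) - 12117 = 33439856/961 - 12117 = 21795419/961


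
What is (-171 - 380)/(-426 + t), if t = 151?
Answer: 551/275 ≈ 2.0036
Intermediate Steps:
(-171 - 380)/(-426 + t) = (-171 - 380)/(-426 + 151) = -551/(-275) = -551*(-1/275) = 551/275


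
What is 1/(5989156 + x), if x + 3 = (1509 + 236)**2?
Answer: 1/9034178 ≈ 1.1069e-7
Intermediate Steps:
x = 3045022 (x = -3 + (1509 + 236)**2 = -3 + 1745**2 = -3 + 3045025 = 3045022)
1/(5989156 + x) = 1/(5989156 + 3045022) = 1/9034178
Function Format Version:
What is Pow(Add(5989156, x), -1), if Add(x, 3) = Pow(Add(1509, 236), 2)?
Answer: Rational(1, 9034178) ≈ 1.1069e-7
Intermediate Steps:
x = 3045022 (x = Add(-3, Pow(Add(1509, 236), 2)) = Add(-3, Pow(1745, 2)) = Add(-3, 3045025) = 3045022)
Pow(Add(5989156, x), -1) = Pow(Add(5989156, 3045022), -1) = Pow(9034178, -1) = Rational(1, 9034178)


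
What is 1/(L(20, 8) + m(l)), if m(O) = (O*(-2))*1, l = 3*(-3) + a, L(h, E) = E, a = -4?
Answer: 1/34 ≈ 0.029412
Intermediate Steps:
l = -13 (l = 3*(-3) - 4 = -9 - 4 = -13)
m(O) = -2*O (m(O) = -2*O*1 = -2*O)
1/(L(20, 8) + m(l)) = 1/(8 - 2*(-13)) = 1/(8 + 26) = 1/34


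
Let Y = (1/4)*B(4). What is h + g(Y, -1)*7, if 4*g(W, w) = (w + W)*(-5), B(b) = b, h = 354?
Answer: 354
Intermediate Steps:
Y = 1 (Y = (1/4)*4 = (1*(¼))*4 = (¼)*4 = 1)
g(W, w) = -5*W/4 - 5*w/4 (g(W, w) = ((w + W)*(-5))/4 = ((W + w)*(-5))/4 = (-5*W - 5*w)/4 = -5*W/4 - 5*w/4)
h + g(Y, -1)*7 = 354 + (-5/4*1 - 5/4*(-1))*7 = 354 + (-5/4 + 5/4)*7 = 354 + 0*7 = 354 + 0 = 354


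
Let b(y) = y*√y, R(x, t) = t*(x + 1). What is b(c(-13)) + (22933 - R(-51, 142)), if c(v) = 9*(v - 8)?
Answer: 30033 - 567*I*√21 ≈ 30033.0 - 2598.3*I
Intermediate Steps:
R(x, t) = t*(1 + x)
c(v) = -72 + 9*v (c(v) = 9*(-8 + v) = -72 + 9*v)
b(y) = y^(3/2)
b(c(-13)) + (22933 - R(-51, 142)) = (-72 + 9*(-13))^(3/2) + (22933 - 142*(1 - 51)) = (-72 - 117)^(3/2) + (22933 - 142*(-50)) = (-189)^(3/2) + (22933 - 1*(-7100)) = -567*I*√21 + (22933 + 7100) = -567*I*√21 + 30033 = 30033 - 567*I*√21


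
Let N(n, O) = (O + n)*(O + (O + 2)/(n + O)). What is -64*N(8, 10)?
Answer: -12288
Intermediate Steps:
N(n, O) = (O + n)*(O + (2 + O)/(O + n))
-64*N(8, 10) = -64*(2 + 10 + 10² + 10*8) = -64*(2 + 10 + 100 + 80) = -64*192 = -12288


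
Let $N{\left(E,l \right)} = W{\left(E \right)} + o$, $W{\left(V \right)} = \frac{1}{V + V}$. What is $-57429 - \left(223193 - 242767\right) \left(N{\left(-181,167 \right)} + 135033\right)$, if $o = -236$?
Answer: $\frac{477561078082}{181} \approx 2.6385 \cdot 10^{9}$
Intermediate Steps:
$W{\left(V \right)} = \frac{1}{2 V}$
$N{\left(E,l \right)} = -236 + \frac{1}{2 E}$ ($N{\left(E,l \right)} = \frac{1}{2 E} - 236 = -236 + \frac{1}{2 E}$)
$-57429 - \left(223193 - 242767\right) \left(N{\left(-181,167 \right)} + 135033\right) = -57429 - \left(223193 - 242767\right) \left(\left(-236 + \frac{1}{2 \left(-181\right)}\right) + 135033\right) = -57429 - - 19574 \left(\left(-236 + \frac{1}{2} \left(- \frac{1}{181}\right)\right) + 135033\right) = -57429 - - 19574 \left(\left(-236 - \frac{1}{362}\right) + 135033\right) = -57429 - - 19574 \left(- \frac{85433}{362} + 135033\right) = -57429 - \left(-19574\right) \frac{48796513}{362} = -57429 - - \frac{477571472731}{181} = -57429 + \frac{477571472731}{181} = \frac{477561078082}{181}$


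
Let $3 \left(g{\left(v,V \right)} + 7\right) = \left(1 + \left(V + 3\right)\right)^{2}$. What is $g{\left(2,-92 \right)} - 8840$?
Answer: $- \frac{18797}{3} \approx -6265.7$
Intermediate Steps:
$g{\left(v,V \right)} = -7 + \frac{\left(4 + V\right)^{2}}{3}$ ($g{\left(v,V \right)} = -7 + \frac{\left(1 + \left(V + 3\right)\right)^{2}}{3} = -7 + \frac{\left(1 + \left(3 + V\right)\right)^{2}}{3} = -7 + \frac{\left(4 + V\right)^{2}}{3}$)
$g{\left(2,-92 \right)} - 8840 = \left(-7 + \frac{\left(4 - 92\right)^{2}}{3}\right) - 8840 = \left(-7 + \frac{\left(-88\right)^{2}}{3}\right) - 8840 = \left(-7 + \frac{1}{3} \cdot 7744\right) - 8840 = \left(-7 + \frac{7744}{3}\right) - 8840 = \frac{7723}{3} - 8840 = - \frac{18797}{3}$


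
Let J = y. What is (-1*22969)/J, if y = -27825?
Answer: 22969/27825 ≈ 0.82548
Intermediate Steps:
J = -27825
(-1*22969)/J = -1*22969/(-27825) = -22969*(-1/27825) = 22969/27825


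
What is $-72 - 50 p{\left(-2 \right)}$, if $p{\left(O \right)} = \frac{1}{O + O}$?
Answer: $- \frac{119}{2} \approx -59.5$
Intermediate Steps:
$p{\left(O \right)} = \frac{1}{2 O}$
$-72 - 50 p{\left(-2 \right)} = -72 - 50 \frac{1}{2 \left(-2\right)} = -72 - 50 \cdot \frac{1}{2} \left(- \frac{1}{2}\right) = -72 - - \frac{25}{2} = -72 + \frac{25}{2} = - \frac{119}{2}$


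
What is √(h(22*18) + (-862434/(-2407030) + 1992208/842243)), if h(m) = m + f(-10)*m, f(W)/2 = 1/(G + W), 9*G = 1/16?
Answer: √679716212488633530839557436956895/1458645349084655 ≈ 17.874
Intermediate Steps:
G = 1/144 (G = (⅑)/16 = (⅑)*(1/16) = 1/144 ≈ 0.0069444)
f(W) = 2/(1/144 + W)
h(m) = 1151*m/1439 (h(m) = m + (288/(1 + 144*(-10)))*m = m + (288/(1 - 1440))*m = m + (288/(-1439))*m = m + (288*(-1/1439))*m = m - 288*m/1439 = 1151*m/1439)
√(h(22*18) + (-862434/(-2407030) + 1992208/842243)) = √(1151*(22*18)/1439 + (-862434/(-2407030) + 1992208/842243)) = √((1151/1439)*396 + (-862434*(-1/2407030) + 1992208*(1/842243))) = √(455796/1439 + (431217/1203515 + 1992208/842243)) = √(455796/1439 + 2760841710851/1013652084145) = √(465991416566869009/1458645349084655) = √679716212488633530839557436956895/1458645349084655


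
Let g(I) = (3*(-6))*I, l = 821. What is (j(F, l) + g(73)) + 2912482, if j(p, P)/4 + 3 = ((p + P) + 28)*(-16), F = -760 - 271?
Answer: 2922804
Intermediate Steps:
F = -1031
j(p, P) = -1804 - 64*P - 64*p (j(p, P) = -12 + 4*(((p + P) + 28)*(-16)) = -12 + 4*(((P + p) + 28)*(-16)) = -12 + 4*((28 + P + p)*(-16)) = -12 + 4*(-448 - 16*P - 16*p) = -12 + (-1792 - 64*P - 64*p) = -1804 - 64*P - 64*p)
g(I) = -18*I
(j(F, l) + g(73)) + 2912482 = ((-1804 - 64*821 - 64*(-1031)) - 18*73) + 2912482 = ((-1804 - 52544 + 65984) - 1314) + 2912482 = (11636 - 1314) + 2912482 = 10322 + 2912482 = 2922804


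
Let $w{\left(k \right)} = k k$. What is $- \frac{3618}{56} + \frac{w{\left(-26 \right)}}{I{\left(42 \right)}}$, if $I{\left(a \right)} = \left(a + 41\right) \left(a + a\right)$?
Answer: $- \frac{449765}{6972} \approx -64.51$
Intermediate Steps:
$I{\left(a \right)} = 2 a \left(41 + a\right)$ ($I{\left(a \right)} = \left(41 + a\right) 2 a = 2 a \left(41 + a\right)$)
$w{\left(k \right)} = k^{2}$
$- \frac{3618}{56} + \frac{w{\left(-26 \right)}}{I{\left(42 \right)}} = - \frac{3618}{56} + \frac{\left(-26\right)^{2}}{2 \cdot 42 \left(41 + 42\right)} = \left(-3618\right) \frac{1}{56} + \frac{676}{2 \cdot 42 \cdot 83} = - \frac{1809}{28} + \frac{676}{6972} = - \frac{1809}{28} + 676 \cdot \frac{1}{6972} = - \frac{1809}{28} + \frac{169}{1743} = - \frac{449765}{6972}$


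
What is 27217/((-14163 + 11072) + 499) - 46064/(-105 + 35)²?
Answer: -63190297/3175200 ≈ -19.901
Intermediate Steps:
27217/((-14163 + 11072) + 499) - 46064/(-105 + 35)² = 27217/(-3091 + 499) - 46064/((-70)²) = 27217/(-2592) - 46064/4900 = 27217*(-1/2592) - 46064*1/4900 = -27217/2592 - 11516/1225 = -63190297/3175200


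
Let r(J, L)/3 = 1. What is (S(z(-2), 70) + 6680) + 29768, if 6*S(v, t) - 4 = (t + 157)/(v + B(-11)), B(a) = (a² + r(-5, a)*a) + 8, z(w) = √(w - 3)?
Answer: 1008290362/27663 - 227*I*√5/55326 ≈ 36449.0 - 0.0091745*I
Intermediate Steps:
r(J, L) = 3 (r(J, L) = 3*1 = 3)
z(w) = √(-3 + w)
B(a) = 8 + a² + 3*a (B(a) = (a² + 3*a) + 8 = 8 + a² + 3*a)
S(v, t) = ⅔ + (157 + t)/(6*(96 + v)) (S(v, t) = ⅔ + ((t + 157)/(v + (8 + (-11)² + 3*(-11))))/6 = ⅔ + ((157 + t)/(v + (8 + 121 - 33)))/6 = ⅔ + ((157 + t)/(v + 96))/6 = ⅔ + ((157 + t)/(96 + v))/6 = ⅔ + (157 + t)/(6*(96 + v)))
(S(z(-2), 70) + 6680) + 29768 = ((541 + 70 + 4*√(-3 - 2))/(6*(96 + √(-3 - 2))) + 6680) + 29768 = ((541 + 70 + 4*√(-5))/(6*(96 + √(-5))) + 6680) + 29768 = ((541 + 70 + 4*(I*√5))/(6*(96 + I*√5)) + 6680) + 29768 = ((541 + 70 + 4*I*√5)/(6*(96 + I*√5)) + 6680) + 29768 = ((611 + 4*I*√5)/(6*(96 + I*√5)) + 6680) + 29768 = (6680 + (611 + 4*I*√5)/(6*(96 + I*√5))) + 29768 = 36448 + (611 + 4*I*√5)/(6*(96 + I*√5))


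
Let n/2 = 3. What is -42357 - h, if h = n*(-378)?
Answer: -40089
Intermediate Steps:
n = 6 (n = 2*3 = 6)
h = -2268 (h = 6*(-378) = -2268)
-42357 - h = -42357 - 1*(-2268) = -42357 + 2268 = -40089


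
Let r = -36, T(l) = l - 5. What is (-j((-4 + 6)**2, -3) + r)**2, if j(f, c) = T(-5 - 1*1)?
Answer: 625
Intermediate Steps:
T(l) = -5 + l
j(f, c) = -11 (j(f, c) = -5 + (-5 - 1*1) = -5 + (-5 - 1) = -5 - 6 = -11)
(-j((-4 + 6)**2, -3) + r)**2 = (-1*(-11) - 36)**2 = (11 - 36)**2 = (-25)**2 = 625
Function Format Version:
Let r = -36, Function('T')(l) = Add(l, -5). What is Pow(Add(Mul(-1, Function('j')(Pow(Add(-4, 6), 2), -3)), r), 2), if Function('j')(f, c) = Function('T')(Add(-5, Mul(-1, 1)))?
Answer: 625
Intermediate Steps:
Function('T')(l) = Add(-5, l)
Function('j')(f, c) = -11 (Function('j')(f, c) = Add(-5, Add(-5, Mul(-1, 1))) = Add(-5, Add(-5, -1)) = Add(-5, -6) = -11)
Pow(Add(Mul(-1, Function('j')(Pow(Add(-4, 6), 2), -3)), r), 2) = Pow(Add(Mul(-1, -11), -36), 2) = Pow(Add(11, -36), 2) = Pow(-25, 2) = 625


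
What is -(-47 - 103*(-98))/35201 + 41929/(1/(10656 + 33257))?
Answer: 64813073048530/35201 ≈ 1.8412e+9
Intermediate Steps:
-(-47 - 103*(-98))/35201 + 41929/(1/(10656 + 33257)) = -(-47 + 10094)*(1/35201) + 41929/(1/43913) = -1*10047*(1/35201) + 41929/(1/43913) = -10047*1/35201 + 41929*43913 = -10047/35201 + 1841228177 = 64813073048530/35201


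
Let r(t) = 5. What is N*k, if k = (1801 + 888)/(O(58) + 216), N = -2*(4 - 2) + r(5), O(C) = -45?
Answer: 2689/171 ≈ 15.725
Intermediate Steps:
N = 1 (N = -2*(4 - 2) + 5 = -2*2 + 5 = -4 + 5 = 1)
k = 2689/171 (k = (1801 + 888)/(-45 + 216) = 2689/171 ≈ 15.725)
N*k = 1*(2689/171) = 2689/171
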